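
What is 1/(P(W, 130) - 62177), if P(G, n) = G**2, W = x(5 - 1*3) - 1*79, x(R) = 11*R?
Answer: -1/58928 ≈ -1.6970e-5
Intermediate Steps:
W = -57 (W = 11*(5 - 1*3) - 1*79 = 11*(5 - 3) - 79 = 11*2 - 79 = 22 - 79 = -57)
1/(P(W, 130) - 62177) = 1/((-57)**2 - 62177) = 1/(3249 - 62177) = 1/(-58928) = -1/58928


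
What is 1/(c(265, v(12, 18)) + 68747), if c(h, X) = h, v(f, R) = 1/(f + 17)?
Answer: 1/69012 ≈ 1.4490e-5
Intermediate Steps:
v(f, R) = 1/(17 + f)
1/(c(265, v(12, 18)) + 68747) = 1/(265 + 68747) = 1/69012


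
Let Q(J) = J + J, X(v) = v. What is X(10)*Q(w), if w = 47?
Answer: 940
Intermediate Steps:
Q(J) = 2*J
X(10)*Q(w) = 10*(2*47) = 10*94 = 940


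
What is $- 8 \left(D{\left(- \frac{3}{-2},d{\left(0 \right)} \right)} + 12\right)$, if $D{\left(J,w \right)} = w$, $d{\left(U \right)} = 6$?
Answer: $-144$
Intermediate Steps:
$- 8 \left(D{\left(- \frac{3}{-2},d{\left(0 \right)} \right)} + 12\right) = - 8 \left(6 + 12\right) = \left(-8\right) 18 = -144$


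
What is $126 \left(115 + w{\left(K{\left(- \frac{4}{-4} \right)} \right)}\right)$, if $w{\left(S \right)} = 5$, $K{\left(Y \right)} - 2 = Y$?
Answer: $15120$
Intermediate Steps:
$K{\left(Y \right)} = 2 + Y$
$126 \left(115 + w{\left(K{\left(- \frac{4}{-4} \right)} \right)}\right) = 126 \left(115 + 5\right) = 126 \cdot 120 = 15120$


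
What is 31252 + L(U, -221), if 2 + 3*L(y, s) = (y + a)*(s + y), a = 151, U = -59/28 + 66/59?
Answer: 164982993641/8187312 ≈ 20151.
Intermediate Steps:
U = -1633/1652 (U = -59*1/28 + 66*(1/59) = -59/28 + 66/59 = -1633/1652 ≈ -0.98850)
L(y, s) = -⅔ + (151 + y)*(s + y)/3 (L(y, s) = -⅔ + ((y + 151)*(s + y))/3 = -⅔ + ((151 + y)*(s + y))/3 = -⅔ + (151 + y)*(s + y)/3)
31252 + L(U, -221) = 31252 + (-⅔ + (-1633/1652)²/3 + (151/3)*(-221) + (151/3)*(-1633/1652) + (⅓)*(-221)*(-1633/1652)) = 31252 + (-⅔ + (⅓)*(2666689/2729104) - 33371/3 - 246583/4956 + 360893/4956) = 31252 + (-⅔ + 2666689/8187312 - 33371/3 - 246583/4956 + 360893/4956) = 31252 - 90886880983/8187312 = 164982993641/8187312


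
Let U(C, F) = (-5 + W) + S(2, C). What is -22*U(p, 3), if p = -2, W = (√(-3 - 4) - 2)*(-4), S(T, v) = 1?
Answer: -88 + 88*I*√7 ≈ -88.0 + 232.83*I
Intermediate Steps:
W = 8 - 4*I*√7 (W = (√(-7) - 2)*(-4) = (I*√7 - 2)*(-4) = (-2 + I*√7)*(-4) = 8 - 4*I*√7 ≈ 8.0 - 10.583*I)
U(C, F) = 4 - 4*I*√7 (U(C, F) = (-5 + (8 - 4*I*√7)) + 1 = (3 - 4*I*√7) + 1 = 4 - 4*I*√7)
-22*U(p, 3) = -22*(4 - 4*I*√7) = -88 + 88*I*√7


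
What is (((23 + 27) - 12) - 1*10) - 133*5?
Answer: -637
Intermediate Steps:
(((23 + 27) - 12) - 1*10) - 133*5 = ((50 - 12) - 10) - 665 = (38 - 10) - 665 = 28 - 665 = -637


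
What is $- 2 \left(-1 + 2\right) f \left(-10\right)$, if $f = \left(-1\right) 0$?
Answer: $0$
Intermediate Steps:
$f = 0$
$- 2 \left(-1 + 2\right) f \left(-10\right) = - 2 \left(-1 + 2\right) 0 \left(-10\right) = - 2 \cdot 1 \cdot 0 \left(-10\right) = \left(-2\right) 0 \left(-10\right) = 0 \left(-10\right) = 0$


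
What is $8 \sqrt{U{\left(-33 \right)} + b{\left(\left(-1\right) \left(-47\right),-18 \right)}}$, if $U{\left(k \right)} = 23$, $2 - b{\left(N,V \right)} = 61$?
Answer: $48 i \approx 48.0 i$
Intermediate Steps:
$b{\left(N,V \right)} = -59$ ($b{\left(N,V \right)} = 2 - 61 = -59$)
$8 \sqrt{U{\left(-33 \right)} + b{\left(\left(-1\right) \left(-47\right),-18 \right)}} = 8 \sqrt{23 - 59} = 8 \sqrt{-36} = 8 \cdot 6 i = 48 i$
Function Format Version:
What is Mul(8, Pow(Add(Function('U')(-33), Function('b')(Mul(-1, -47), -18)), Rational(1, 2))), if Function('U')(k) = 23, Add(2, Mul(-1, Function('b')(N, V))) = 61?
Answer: Mul(48, I) ≈ Mul(48.000, I)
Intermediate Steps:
Function('b')(N, V) = -59 (Function('b')(N, V) = Add(2, Mul(-1, 61)) = Add(2, -61) = -59)
Mul(8, Pow(Add(Function('U')(-33), Function('b')(Mul(-1, -47), -18)), Rational(1, 2))) = Mul(8, Pow(Add(23, -59), Rational(1, 2))) = Mul(8, Pow(-36, Rational(1, 2))) = Mul(8, Mul(6, I)) = Mul(48, I)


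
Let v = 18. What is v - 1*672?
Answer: -654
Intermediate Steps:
v - 1*672 = 18 - 1*672 = 18 - 672 = -654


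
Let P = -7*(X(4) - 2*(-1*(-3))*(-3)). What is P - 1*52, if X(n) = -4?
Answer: -150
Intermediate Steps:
P = -98 (P = -7*(-4 - 2*(-1*(-3))*(-3)) = -7*(-4 - 6*(-3)) = -7*(-4 - 2*(-9)) = -7*(-4 + 18) = -7*14 = -98)
P - 1*52 = -98 - 1*52 = -98 - 52 = -150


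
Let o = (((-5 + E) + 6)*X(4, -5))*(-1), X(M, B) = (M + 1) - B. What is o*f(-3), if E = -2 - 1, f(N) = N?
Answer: -60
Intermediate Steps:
X(M, B) = 1 + M - B (X(M, B) = (1 + M) - B = 1 + M - B)
E = -3
o = 20 (o = (((-5 - 3) + 6)*(1 + 4 - 1*(-5)))*(-1) = ((-8 + 6)*(1 + 4 + 5))*(-1) = -2*10*(-1) = -20*(-1) = 20)
o*f(-3) = 20*(-3) = -60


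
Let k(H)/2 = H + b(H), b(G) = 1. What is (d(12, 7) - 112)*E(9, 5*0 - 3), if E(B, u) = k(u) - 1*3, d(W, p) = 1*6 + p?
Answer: 693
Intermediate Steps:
k(H) = 2 + 2*H (k(H) = 2*(H + 1) = 2*(1 + H) = 2 + 2*H)
d(W, p) = 6 + p
E(B, u) = -1 + 2*u (E(B, u) = (2 + 2*u) - 1*3 = (2 + 2*u) - 3 = -1 + 2*u)
(d(12, 7) - 112)*E(9, 5*0 - 3) = ((6 + 7) - 112)*(-1 + 2*(5*0 - 3)) = (13 - 112)*(-1 + 2*(0 - 3)) = -99*(-1 + 2*(-3)) = -99*(-1 - 6) = -99*(-7) = 693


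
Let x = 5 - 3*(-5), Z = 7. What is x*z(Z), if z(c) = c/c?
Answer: 20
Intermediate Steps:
z(c) = 1
x = 20 (x = 5 + 15 = 20)
x*z(Z) = 20*1 = 20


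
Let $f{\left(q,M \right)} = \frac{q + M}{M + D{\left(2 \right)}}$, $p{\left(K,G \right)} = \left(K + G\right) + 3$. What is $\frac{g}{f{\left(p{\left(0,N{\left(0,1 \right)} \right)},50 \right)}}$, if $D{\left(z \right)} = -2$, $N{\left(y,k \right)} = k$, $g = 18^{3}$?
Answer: $5184$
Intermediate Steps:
$g = 5832$
$p{\left(K,G \right)} = 3 + G + K$ ($p{\left(K,G \right)} = \left(G + K\right) + 3 = 3 + G + K$)
$f{\left(q,M \right)} = \frac{M + q}{-2 + M}$ ($f{\left(q,M \right)} = \frac{q + M}{M - 2} = \frac{M + q}{-2 + M}$)
$\frac{g}{f{\left(p{\left(0,N{\left(0,1 \right)} \right)},50 \right)}} = \frac{5832}{\frac{1}{-2 + 50} \left(50 + \left(3 + 1 + 0\right)\right)} = \frac{5832}{\frac{1}{48} \left(50 + 4\right)} = \frac{5832}{\frac{1}{48} \cdot 54} = \frac{5832}{\frac{9}{8}} = 5832 \cdot \frac{8}{9} = 5184$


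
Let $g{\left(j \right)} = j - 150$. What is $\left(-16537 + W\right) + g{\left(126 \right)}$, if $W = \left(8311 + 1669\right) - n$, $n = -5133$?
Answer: $-1448$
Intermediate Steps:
$g{\left(j \right)} = -150 + j$
$W = 15113$ ($W = \left(8311 + 1669\right) - -5133 = 9980 + 5133 = 15113$)
$\left(-16537 + W\right) + g{\left(126 \right)} = \left(-16537 + 15113\right) + \left(-150 + 126\right) = -1424 - 24 = -1448$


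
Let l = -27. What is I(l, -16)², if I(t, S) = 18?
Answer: 324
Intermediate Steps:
I(l, -16)² = 18² = 324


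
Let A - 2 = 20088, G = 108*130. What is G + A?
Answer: 34130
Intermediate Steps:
G = 14040
A = 20090 (A = 2 + 20088 = 20090)
G + A = 14040 + 20090 = 34130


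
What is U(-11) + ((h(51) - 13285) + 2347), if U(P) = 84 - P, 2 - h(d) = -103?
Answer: -10738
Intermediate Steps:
h(d) = 105 (h(d) = 2 - 1*(-103) = 2 + 103 = 105)
U(-11) + ((h(51) - 13285) + 2347) = (84 - 1*(-11)) + ((105 - 13285) + 2347) = (84 + 11) + (-13180 + 2347) = 95 - 10833 = -10738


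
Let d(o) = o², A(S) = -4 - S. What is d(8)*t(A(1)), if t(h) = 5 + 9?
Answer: 896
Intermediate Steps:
t(h) = 14
d(8)*t(A(1)) = 8²*14 = 64*14 = 896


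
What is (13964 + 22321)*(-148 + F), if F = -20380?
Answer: -744858480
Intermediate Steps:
(13964 + 22321)*(-148 + F) = (13964 + 22321)*(-148 - 20380) = 36285*(-20528) = -744858480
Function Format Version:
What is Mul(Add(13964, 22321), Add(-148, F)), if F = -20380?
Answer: -744858480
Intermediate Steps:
Mul(Add(13964, 22321), Add(-148, F)) = Mul(Add(13964, 22321), Add(-148, -20380)) = Mul(36285, -20528) = -744858480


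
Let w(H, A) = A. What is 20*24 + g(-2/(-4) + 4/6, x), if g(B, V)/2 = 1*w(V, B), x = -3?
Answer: 1447/3 ≈ 482.33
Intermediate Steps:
g(B, V) = 2*B (g(B, V) = 2*(1*B) = 2*B)
20*24 + g(-2/(-4) + 4/6, x) = 20*24 + 2*(-2/(-4) + 4/6) = 480 + 2*(-2*(-¼) + 4*(⅙)) = 480 + 2*(½ + ⅔) = 480 + 2*(7/6) = 480 + 7/3 = 1447/3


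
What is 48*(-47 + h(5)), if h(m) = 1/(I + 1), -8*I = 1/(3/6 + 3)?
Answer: -19856/9 ≈ -2206.2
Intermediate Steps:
I = -1/28 (I = -1/(8*(3/6 + 3)) = -1/(8*(3*(⅙) + 3)) = -1/(8*(½ + 3)) = -1/(8*7/2) = -⅛*2/7 = -1/28 ≈ -0.035714)
h(m) = 28/27 (h(m) = 1/(-1/28 + 1) = 1/(27/28) = 28/27)
48*(-47 + h(5)) = 48*(-47 + 28/27) = 48*(-1241/27) = -19856/9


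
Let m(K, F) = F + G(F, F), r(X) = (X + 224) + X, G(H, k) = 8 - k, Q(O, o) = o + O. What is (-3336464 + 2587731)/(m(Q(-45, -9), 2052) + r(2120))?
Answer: -748733/4472 ≈ -167.43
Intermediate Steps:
Q(O, o) = O + o
r(X) = 224 + 2*X (r(X) = (224 + X) + X = 224 + 2*X)
m(K, F) = 8 (m(K, F) = F + (8 - F) = 8)
(-3336464 + 2587731)/(m(Q(-45, -9), 2052) + r(2120)) = (-3336464 + 2587731)/(8 + (224 + 2*2120)) = -748733/(8 + (224 + 4240)) = -748733/(8 + 4464) = -748733/4472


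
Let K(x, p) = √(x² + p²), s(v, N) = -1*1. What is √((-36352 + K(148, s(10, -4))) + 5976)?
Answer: √(-30376 + √21905) ≈ 173.86*I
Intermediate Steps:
s(v, N) = -1
K(x, p) = √(p² + x²)
√((-36352 + K(148, s(10, -4))) + 5976) = √((-36352 + √((-1)² + 148²)) + 5976) = √((-36352 + √(1 + 21904)) + 5976) = √((-36352 + √21905) + 5976) = √(-30376 + √21905)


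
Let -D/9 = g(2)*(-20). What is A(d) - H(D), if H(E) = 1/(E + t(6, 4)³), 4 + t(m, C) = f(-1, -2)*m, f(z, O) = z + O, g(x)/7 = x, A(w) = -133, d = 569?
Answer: -1081023/8128 ≈ -133.00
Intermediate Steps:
g(x) = 7*x
f(z, O) = O + z
t(m, C) = -4 - 3*m (t(m, C) = -4 + (-2 - 1)*m = -4 - 3*m)
D = 2520 (D = -9*7*2*(-20) = -126*(-20) = -9*(-280) = 2520)
H(E) = 1/(-10648 + E) (H(E) = 1/(E + (-4 - 3*6)³) = 1/(E + (-4 - 18)³) = 1/(E + (-22)³) = 1/(E - 10648) = 1/(-10648 + E))
A(d) - H(D) = -133 - 1/(-10648 + 2520) = -133 - 1/(-8128) = -133 - 1*(-1/8128) = -133 + 1/8128 = -1081023/8128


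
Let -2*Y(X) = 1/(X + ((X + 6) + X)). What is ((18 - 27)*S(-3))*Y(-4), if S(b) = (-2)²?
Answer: -3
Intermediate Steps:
S(b) = 4
Y(X) = -1/(2*(6 + 3*X)) (Y(X) = -1/(2*(X + ((X + 6) + X))) = -1/(2*(X + ((6 + X) + X))) = -1/(2*(X + (6 + 2*X))) = -1/(2*(6 + 3*X)))
((18 - 27)*S(-3))*Y(-4) = ((18 - 27)*4)*(-1/(12 + 6*(-4))) = (-9*4)*(-1/(12 - 24)) = -(-36)/(-12) = -(-36)*(-1)/12 = -36*1/12 = -3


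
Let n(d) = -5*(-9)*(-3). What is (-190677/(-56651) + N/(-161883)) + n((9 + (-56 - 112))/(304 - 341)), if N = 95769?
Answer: -134735623587/1018981537 ≈ -132.23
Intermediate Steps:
n(d) = -135 (n(d) = 45*(-3) = -135)
(-190677/(-56651) + N/(-161883)) + n((9 + (-56 - 112))/(304 - 341)) = (-190677/(-56651) + 95769/(-161883)) - 135 = (-190677*(-1/56651) + 95769*(-1/161883)) - 135 = (190677/56651 - 10641/17987) - 135 = 2826883908/1018981537 - 135 = -134735623587/1018981537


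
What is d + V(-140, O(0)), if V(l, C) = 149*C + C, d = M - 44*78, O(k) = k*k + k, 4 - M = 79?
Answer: -3507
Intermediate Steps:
M = -75 (M = 4 - 1*79 = 4 - 79 = -75)
O(k) = k + k**2 (O(k) = k**2 + k = k + k**2)
d = -3507 (d = -75 - 44*78 = -75 - 3432 = -3507)
V(l, C) = 150*C
d + V(-140, O(0)) = -3507 + 150*(0*(1 + 0)) = -3507 + 150*(0*1) = -3507 + 150*0 = -3507 + 0 = -3507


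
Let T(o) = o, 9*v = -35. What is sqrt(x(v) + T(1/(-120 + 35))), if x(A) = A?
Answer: 2*I*sqrt(63410)/255 ≈ 1.975*I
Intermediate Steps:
v = -35/9 (v = (1/9)*(-35) = -35/9 ≈ -3.8889)
sqrt(x(v) + T(1/(-120 + 35))) = sqrt(-35/9 + 1/(-120 + 35)) = sqrt(-35/9 + 1/(-85)) = sqrt(-35/9 - 1/85) = sqrt(-2984/765) = 2*I*sqrt(63410)/255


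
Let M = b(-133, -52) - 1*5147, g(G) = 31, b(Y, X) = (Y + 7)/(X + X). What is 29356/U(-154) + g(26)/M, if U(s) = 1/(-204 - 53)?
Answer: -2018762715464/267581 ≈ -7.5445e+6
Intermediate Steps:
b(Y, X) = (7 + Y)/(2*X) (b(Y, X) = (7 + Y)/((2*X)) = (7 + Y)*(1/(2*X)) = (7 + Y)/(2*X))
U(s) = -1/257 (U(s) = 1/(-257) = -1/257)
M = -267581/52 (M = (½)*(7 - 133)/(-52) - 1*5147 = (½)*(-1/52)*(-126) - 5147 = 63/52 - 5147 = -267581/52 ≈ -5145.8)
29356/U(-154) + g(26)/M = 29356/(-1/257) + 31/(-267581/52) = 29356*(-257) + 31*(-52/267581) = -7544492 - 1612/267581 = -2018762715464/267581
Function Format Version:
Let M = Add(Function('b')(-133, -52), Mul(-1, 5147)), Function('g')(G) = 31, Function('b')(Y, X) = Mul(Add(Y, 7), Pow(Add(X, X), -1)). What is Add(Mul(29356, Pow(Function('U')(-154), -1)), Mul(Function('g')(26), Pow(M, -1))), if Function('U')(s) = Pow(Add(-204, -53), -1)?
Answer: Rational(-2018762715464, 267581) ≈ -7.5445e+6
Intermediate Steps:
Function('b')(Y, X) = Mul(Rational(1, 2), Pow(X, -1), Add(7, Y)) (Function('b')(Y, X) = Mul(Add(7, Y), Pow(Mul(2, X), -1)) = Mul(Add(7, Y), Mul(Rational(1, 2), Pow(X, -1))) = Mul(Rational(1, 2), Pow(X, -1), Add(7, Y)))
Function('U')(s) = Rational(-1, 257) (Function('U')(s) = Pow(-257, -1) = Rational(-1, 257))
M = Rational(-267581, 52) (M = Add(Mul(Rational(1, 2), Pow(-52, -1), Add(7, -133)), Mul(-1, 5147)) = Add(Mul(Rational(1, 2), Rational(-1, 52), -126), -5147) = Add(Rational(63, 52), -5147) = Rational(-267581, 52) ≈ -5145.8)
Add(Mul(29356, Pow(Function('U')(-154), -1)), Mul(Function('g')(26), Pow(M, -1))) = Add(Mul(29356, Pow(Rational(-1, 257), -1)), Mul(31, Pow(Rational(-267581, 52), -1))) = Add(Mul(29356, -257), Mul(31, Rational(-52, 267581))) = Add(-7544492, Rational(-1612, 267581)) = Rational(-2018762715464, 267581)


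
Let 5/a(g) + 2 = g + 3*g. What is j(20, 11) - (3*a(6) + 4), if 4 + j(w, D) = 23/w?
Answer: -1657/220 ≈ -7.5318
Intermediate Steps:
a(g) = 5/(-2 + 4*g) (a(g) = 5/(-2 + (g + 3*g)) = 5/(-2 + 4*g))
j(w, D) = -4 + 23/w
j(20, 11) - (3*a(6) + 4) = (-4 + 23/20) - (3*(5/(2*(-1 + 2*6))) + 4) = (-4 + 23*(1/20)) - (3*(5/(2*(-1 + 12))) + 4) = (-4 + 23/20) - (3*((5/2)/11) + 4) = -57/20 - (3*((5/2)*(1/11)) + 4) = -57/20 - (3*(5/22) + 4) = -57/20 - (15/22 + 4) = -57/20 - 1*103/22 = -57/20 - 103/22 = -1657/220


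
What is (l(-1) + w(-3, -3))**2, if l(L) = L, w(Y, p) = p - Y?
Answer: 1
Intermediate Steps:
(l(-1) + w(-3, -3))**2 = (-1 + (-3 - 1*(-3)))**2 = (-1 + (-3 + 3))**2 = (-1 + 0)**2 = (-1)**2 = 1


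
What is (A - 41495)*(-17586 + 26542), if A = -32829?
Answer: -665645744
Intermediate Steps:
(A - 41495)*(-17586 + 26542) = (-32829 - 41495)*(-17586 + 26542) = -74324*8956 = -665645744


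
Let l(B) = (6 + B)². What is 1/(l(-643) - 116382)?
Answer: 1/289387 ≈ 3.4556e-6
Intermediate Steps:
1/(l(-643) - 116382) = 1/((6 - 643)² - 116382) = 1/((-637)² - 116382) = 1/(405769 - 116382) = 1/289387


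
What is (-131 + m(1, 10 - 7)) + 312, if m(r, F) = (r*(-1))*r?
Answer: 180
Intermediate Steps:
m(r, F) = -r² (m(r, F) = (-r)*r = -r²)
(-131 + m(1, 10 - 7)) + 312 = (-131 - 1*1²) + 312 = (-131 - 1*1) + 312 = (-131 - 1) + 312 = -132 + 312 = 180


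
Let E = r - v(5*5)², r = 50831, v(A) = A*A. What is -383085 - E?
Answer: -43291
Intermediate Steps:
v(A) = A²
E = -339794 (E = 50831 - ((5*5)²)² = 50831 - (25²)² = 50831 - 1*625² = 50831 - 1*390625 = 50831 - 390625 = -339794)
-383085 - E = -383085 - 1*(-339794) = -383085 + 339794 = -43291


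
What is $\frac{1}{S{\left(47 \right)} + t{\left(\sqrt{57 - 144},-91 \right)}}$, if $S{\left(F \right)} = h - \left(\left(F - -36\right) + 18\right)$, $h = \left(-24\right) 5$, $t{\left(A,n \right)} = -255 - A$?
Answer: $\frac{i}{\sqrt{87} - 476 i} \approx -0.0021 + 4.1151 \cdot 10^{-5} i$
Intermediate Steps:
$h = -120$
$S{\left(F \right)} = -174 - F$ ($S{\left(F \right)} = -120 - \left(\left(F - -36\right) + 18\right) = -120 - \left(\left(F + 36\right) + 18\right) = -120 - \left(\left(36 + F\right) + 18\right) = -120 - \left(54 + F\right) = -174 - F$)
$\frac{1}{S{\left(47 \right)} + t{\left(\sqrt{57 - 144},-91 \right)}} = \frac{1}{\left(-174 - 47\right) - \left(255 + \sqrt{57 - 144}\right)} = \frac{1}{\left(-174 - 47\right) - \left(255 + \sqrt{-87}\right)} = \frac{1}{-221 - \left(255 + i \sqrt{87}\right)} = \frac{1}{-476 - i \sqrt{87}}$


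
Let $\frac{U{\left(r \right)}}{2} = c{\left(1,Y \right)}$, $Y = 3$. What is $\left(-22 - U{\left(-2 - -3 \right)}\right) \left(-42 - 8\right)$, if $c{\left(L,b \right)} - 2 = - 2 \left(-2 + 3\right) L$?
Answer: $1100$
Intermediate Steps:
$c{\left(L,b \right)} = 2 - 2 L$ ($c{\left(L,b \right)} = 2 + - 2 \left(-2 + 3\right) L = 2 + \left(-2\right) 1 L = 2 - 2 L$)
$U{\left(r \right)} = 0$ ($U{\left(r \right)} = 2 \left(2 - 2\right) = 2 \cdot 0 = 0$)
$\left(-22 - U{\left(-2 - -3 \right)}\right) \left(-42 - 8\right) = \left(-22 - 0\right) \left(-42 - 8\right) = \left(-22 + 0\right) \left(-50\right) = \left(-22\right) \left(-50\right) = 1100$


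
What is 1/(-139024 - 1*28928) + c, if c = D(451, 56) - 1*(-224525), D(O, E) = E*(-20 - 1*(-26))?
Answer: 37765854671/167952 ≈ 2.2486e+5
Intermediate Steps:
D(O, E) = 6*E (D(O, E) = E*(-20 + 26) = E*6 = 6*E)
c = 224861 (c = 6*56 - 1*(-224525) = 336 + 224525 = 224861)
1/(-139024 - 1*28928) + c = 1/(-139024 - 1*28928) + 224861 = 1/(-139024 - 28928) + 224861 = 1/(-167952) + 224861 = -1/167952 + 224861 = 37765854671/167952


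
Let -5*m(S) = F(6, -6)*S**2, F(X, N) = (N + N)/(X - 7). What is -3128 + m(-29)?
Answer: -25732/5 ≈ -5146.4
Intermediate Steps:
F(X, N) = 2*N/(-7 + X) (F(X, N) = (2*N)/(-7 + X) = 2*N/(-7 + X))
m(S) = -12*S**2/5 (m(S) = -2*(-6)/(-7 + 6)*S**2/5 = -2*(-6)/(-1)*S**2/5 = -2*(-6)*(-1)*S**2/5 = -12*S**2/5)
-3128 + m(-29) = -3128 - 12/5*(-29)**2 = -3128 - 12/5*841 = -3128 - 10092/5 = -25732/5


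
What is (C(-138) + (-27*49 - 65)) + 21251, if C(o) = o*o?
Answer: 38907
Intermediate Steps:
C(o) = o²
(C(-138) + (-27*49 - 65)) + 21251 = ((-138)² + (-27*49 - 65)) + 21251 = (19044 + (-1323 - 65)) + 21251 = (19044 - 1388) + 21251 = 17656 + 21251 = 38907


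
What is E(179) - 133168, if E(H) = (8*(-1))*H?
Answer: -134600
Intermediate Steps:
E(H) = -8*H
E(179) - 133168 = -8*179 - 133168 = -1432 - 133168 = -134600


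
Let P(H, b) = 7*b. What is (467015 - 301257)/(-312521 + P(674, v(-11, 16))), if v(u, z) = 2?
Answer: -165758/312507 ≈ -0.53041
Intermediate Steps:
(467015 - 301257)/(-312521 + P(674, v(-11, 16))) = (467015 - 301257)/(-312521 + 7*2) = 165758/(-312521 + 14) = 165758/(-312507) = 165758*(-1/312507) = -165758/312507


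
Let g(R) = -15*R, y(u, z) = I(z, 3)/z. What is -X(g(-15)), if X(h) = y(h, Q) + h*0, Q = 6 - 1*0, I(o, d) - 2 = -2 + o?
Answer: -1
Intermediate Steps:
I(o, d) = o (I(o, d) = 2 + (-2 + o) = o)
Q = 6 (Q = 6 + 0 = 6)
y(u, z) = 1 (y(u, z) = z/z = 1)
X(h) = 1 (X(h) = 1 + h*0 = 1 + 0 = 1)
-X(g(-15)) = -1*1 = -1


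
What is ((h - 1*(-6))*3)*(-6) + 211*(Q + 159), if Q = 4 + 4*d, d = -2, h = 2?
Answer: 32561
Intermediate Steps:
Q = -4 (Q = 4 + 4*(-2) = 4 - 8 = -4)
((h - 1*(-6))*3)*(-6) + 211*(Q + 159) = ((2 - 1*(-6))*3)*(-6) + 211*(-4 + 159) = ((2 + 6)*3)*(-6) + 211*155 = (8*3)*(-6) + 32705 = 24*(-6) + 32705 = -144 + 32705 = 32561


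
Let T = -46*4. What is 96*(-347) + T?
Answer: -33496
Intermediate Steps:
T = -184
96*(-347) + T = 96*(-347) - 184 = -33312 - 184 = -33496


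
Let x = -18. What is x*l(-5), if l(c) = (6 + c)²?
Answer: -18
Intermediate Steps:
x*l(-5) = -18*(6 - 5)² = -18*1² = -18*1 = -18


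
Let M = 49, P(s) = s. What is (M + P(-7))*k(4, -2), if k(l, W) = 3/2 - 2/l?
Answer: 42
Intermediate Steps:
k(l, W) = 3/2 - 2/l (k(l, W) = 3*(½) - 2/l = 3/2 - 2/l)
(M + P(-7))*k(4, -2) = (49 - 7)*(3/2 - 2/4) = 42*(3/2 - 2*¼) = 42*(3/2 - ½) = 42*1 = 42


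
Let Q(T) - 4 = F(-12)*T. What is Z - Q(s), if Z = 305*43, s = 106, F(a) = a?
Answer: 14383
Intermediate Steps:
Q(T) = 4 - 12*T
Z = 13115
Z - Q(s) = 13115 - (4 - 12*106) = 13115 - (4 - 1272) = 13115 - 1*(-1268) = 13115 + 1268 = 14383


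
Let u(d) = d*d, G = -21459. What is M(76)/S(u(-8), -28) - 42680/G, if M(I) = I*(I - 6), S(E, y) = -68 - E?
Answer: -3014670/78683 ≈ -38.314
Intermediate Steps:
u(d) = d²
M(I) = I*(-6 + I)
M(76)/S(u(-8), -28) - 42680/G = (76*(-6 + 76))/(-68 - 1*(-8)²) - 42680/(-21459) = (76*70)/(-68 - 1*64) - 42680*(-1/21459) = 5320/(-68 - 64) + 42680/21459 = 5320/(-132) + 42680/21459 = 5320*(-1/132) + 42680/21459 = -1330/33 + 42680/21459 = -3014670/78683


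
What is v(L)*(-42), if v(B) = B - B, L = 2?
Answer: 0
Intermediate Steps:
v(B) = 0
v(L)*(-42) = 0*(-42) = 0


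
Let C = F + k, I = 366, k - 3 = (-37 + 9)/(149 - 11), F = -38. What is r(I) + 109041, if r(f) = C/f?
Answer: 2753718985/25254 ≈ 1.0904e+5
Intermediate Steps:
k = 193/69 (k = 3 + (-37 + 9)/(149 - 11) = 3 - 28/138 = 3 - 28*1/138 = 3 - 14/69 = 193/69 ≈ 2.7971)
C = -2429/69 (C = -38 + 193/69 = -2429/69 ≈ -35.203)
r(f) = -2429/(69*f)
r(I) + 109041 = -2429/69/366 + 109041 = -2429/69*1/366 + 109041 = -2429/25254 + 109041 = 2753718985/25254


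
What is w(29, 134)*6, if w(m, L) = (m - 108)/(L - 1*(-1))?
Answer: -158/45 ≈ -3.5111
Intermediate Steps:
w(m, L) = (-108 + m)/(1 + L) (w(m, L) = (-108 + m)/(L + 1) = (-108 + m)/(1 + L))
w(29, 134)*6 = ((-108 + 29)/(1 + 134))*6 = (-79/135)*6 = ((1/135)*(-79))*6 = -79/135*6 = -158/45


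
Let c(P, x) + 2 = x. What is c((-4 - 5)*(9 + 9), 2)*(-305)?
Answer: 0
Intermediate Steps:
c(P, x) = -2 + x
c((-4 - 5)*(9 + 9), 2)*(-305) = (-2 + 2)*(-305) = 0*(-305) = 0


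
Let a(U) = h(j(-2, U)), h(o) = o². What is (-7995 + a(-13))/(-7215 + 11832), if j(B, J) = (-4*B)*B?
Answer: -7739/4617 ≈ -1.6762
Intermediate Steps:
j(B, J) = -4*B²
a(U) = 256 (a(U) = (-4*(-2)²)² = (-4*4)² = (-16)² = 256)
(-7995 + a(-13))/(-7215 + 11832) = (-7995 + 256)/(-7215 + 11832) = -7739/4617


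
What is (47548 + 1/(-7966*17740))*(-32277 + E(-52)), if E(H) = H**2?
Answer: -198710838012317787/141316840 ≈ -1.4061e+9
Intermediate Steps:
(47548 + 1/(-7966*17740))*(-32277 + E(-52)) = (47548 + 1/(-7966*17740))*(-32277 + (-52)**2) = (47548 - 1/7966*1/17740)*(-32277 + 2704) = (47548 - 1/141316840)*(-29573) = (6719333108319/141316840)*(-29573) = -198710838012317787/141316840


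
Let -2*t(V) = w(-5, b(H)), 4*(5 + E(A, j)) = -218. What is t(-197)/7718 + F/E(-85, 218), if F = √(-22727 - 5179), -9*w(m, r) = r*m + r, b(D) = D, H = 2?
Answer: -2/34731 - 2*I*√27906/119 ≈ -5.7585e-5 - 2.8076*I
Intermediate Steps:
E(A, j) = -119/2 (E(A, j) = -5 + (¼)*(-218) = -5 - 109/2 = -119/2)
w(m, r) = -r/9 - m*r/9 (w(m, r) = -(r*m + r)/9 = -(m*r + r)/9 = -(r + m*r)/9 = -r/9 - m*r/9)
t(V) = -4/9 (t(V) = -(-1)*2*(1 - 5)/18 = -(-1)*2*(-4)/18 = -½*8/9 = -4/9)
F = I*√27906 (F = √(-27906) = I*√27906 ≈ 167.05*I)
t(-197)/7718 + F/E(-85, 218) = -4/9/7718 + (I*√27906)/(-119/2) = -4/9*1/7718 + (I*√27906)*(-2/119) = -2/34731 - 2*I*√27906/119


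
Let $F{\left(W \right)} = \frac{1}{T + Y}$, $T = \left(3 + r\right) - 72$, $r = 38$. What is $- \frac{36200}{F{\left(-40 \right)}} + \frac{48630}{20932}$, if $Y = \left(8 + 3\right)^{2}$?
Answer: $- \frac{34098203685}{10466} \approx -3.258 \cdot 10^{6}$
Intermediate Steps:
$T = -31$ ($T = \left(3 + 38\right) - 72 = 41 - 72 = -31$)
$Y = 121$ ($Y = 11^{2} = 121$)
$F{\left(W \right)} = \frac{1}{90}$ ($F{\left(W \right)} = \frac{1}{-31 + 121} = \frac{1}{90}$)
$- \frac{36200}{F{\left(-40 \right)}} + \frac{48630}{20932} = - 36200 \frac{1}{\frac{1}{90}} + \frac{48630}{20932} = \left(-36200\right) 90 + 48630 \cdot \frac{1}{20932} = -3258000 + \frac{24315}{10466} = - \frac{34098203685}{10466}$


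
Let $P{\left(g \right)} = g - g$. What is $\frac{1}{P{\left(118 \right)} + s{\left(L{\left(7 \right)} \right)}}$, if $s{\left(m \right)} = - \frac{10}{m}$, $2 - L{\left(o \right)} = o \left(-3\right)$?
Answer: $- \frac{23}{10} \approx -2.3$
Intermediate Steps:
$P{\left(g \right)} = 0$
$L{\left(o \right)} = 2 + 3 o$ ($L{\left(o \right)} = 2 - o \left(-3\right) = 2 - - 3 o = 2 + 3 o$)
$\frac{1}{P{\left(118 \right)} + s{\left(L{\left(7 \right)} \right)}} = \frac{1}{0 - \frac{10}{2 + 3 \cdot 7}} = \frac{1}{0 - \frac{10}{2 + 21}} = \frac{1}{0 - \frac{10}{23}} = \frac{1}{- \frac{10}{23}} = - \frac{23}{10}$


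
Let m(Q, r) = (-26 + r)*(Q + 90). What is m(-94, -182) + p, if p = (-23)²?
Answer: 1361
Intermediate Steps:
p = 529
m(Q, r) = (-26 + r)*(90 + Q)
m(-94, -182) + p = (-2340 - 26*(-94) + 90*(-182) - 94*(-182)) + 529 = (-2340 + 2444 - 16380 + 17108) + 529 = 832 + 529 = 1361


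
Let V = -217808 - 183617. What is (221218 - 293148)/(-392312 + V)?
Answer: 71930/793737 ≈ 0.090622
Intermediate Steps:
V = -401425
(221218 - 293148)/(-392312 + V) = (221218 - 293148)/(-392312 - 401425) = -71930/(-793737) = -71930*(-1/793737) = 71930/793737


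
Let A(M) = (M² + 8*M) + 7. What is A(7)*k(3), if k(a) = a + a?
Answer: 672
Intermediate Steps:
k(a) = 2*a
A(M) = 7 + M² + 8*M
A(7)*k(3) = (7 + 7² + 8*7)*(2*3) = (7 + 49 + 56)*6 = 112*6 = 672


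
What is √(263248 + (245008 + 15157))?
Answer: 3*√58157 ≈ 723.47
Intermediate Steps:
√(263248 + (245008 + 15157)) = √(263248 + 260165) = √523413 = 3*√58157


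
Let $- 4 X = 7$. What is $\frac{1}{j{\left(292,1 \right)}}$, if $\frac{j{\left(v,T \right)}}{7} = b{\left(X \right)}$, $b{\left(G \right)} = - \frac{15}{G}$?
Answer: $\frac{1}{60} \approx 0.016667$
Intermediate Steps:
$X = - \frac{7}{4}$ ($X = \left(- \frac{1}{4}\right) 7 = - \frac{7}{4} \approx -1.75$)
$j{\left(v,T \right)} = 60$ ($j{\left(v,T \right)} = 7 \left(- \frac{15}{- \frac{7}{4}}\right) = 7 \left(\left(-15\right) \left(- \frac{4}{7}\right)\right) = 7 \cdot \frac{60}{7} = 60$)
$\frac{1}{j{\left(292,1 \right)}} = \frac{1}{60}$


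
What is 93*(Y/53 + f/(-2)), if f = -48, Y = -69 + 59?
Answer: 117366/53 ≈ 2214.5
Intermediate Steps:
Y = -10
93*(Y/53 + f/(-2)) = 93*(-10/53 - 48/(-2)) = 93*(-10*1/53 - 48*(-½)) = 93*(-10/53 + 24) = 93*(1262/53) = 117366/53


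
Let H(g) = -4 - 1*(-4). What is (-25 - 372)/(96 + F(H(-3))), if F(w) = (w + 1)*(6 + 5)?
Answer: -397/107 ≈ -3.7103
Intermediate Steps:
H(g) = 0 (H(g) = -4 + 4 = 0)
F(w) = 11 + 11*w (F(w) = (1 + w)*11 = 11 + 11*w)
(-25 - 372)/(96 + F(H(-3))) = (-25 - 372)/(96 + (11 + 11*0)) = -397/(96 + (11 + 0)) = -397/(96 + 11) = -397/107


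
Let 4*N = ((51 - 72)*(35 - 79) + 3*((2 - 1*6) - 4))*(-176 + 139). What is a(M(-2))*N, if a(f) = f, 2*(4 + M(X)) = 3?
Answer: 41625/2 ≈ 20813.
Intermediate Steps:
M(X) = -5/2 (M(X) = -4 + (½)*3 = -4 + 3/2 = -5/2)
N = -8325 (N = (((51 - 72)*(35 - 79) + 3*((2 - 1*6) - 4))*(-176 + 139))/4 = ((-21*(-44) + 3*((2 - 6) - 4))*(-37))/4 = ((924 + 3*(-4 - 4))*(-37))/4 = ((924 + 3*(-8))*(-37))/4 = ((924 - 24)*(-37))/4 = (900*(-37))/4 = (¼)*(-33300) = -8325)
a(M(-2))*N = -5/2*(-8325) = 41625/2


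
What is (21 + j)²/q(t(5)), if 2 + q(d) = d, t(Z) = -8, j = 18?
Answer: -1521/10 ≈ -152.10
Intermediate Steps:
q(d) = -2 + d
(21 + j)²/q(t(5)) = (21 + 18)²/(-2 - 8) = 39²/(-10) = 1521*(-⅒) = -1521/10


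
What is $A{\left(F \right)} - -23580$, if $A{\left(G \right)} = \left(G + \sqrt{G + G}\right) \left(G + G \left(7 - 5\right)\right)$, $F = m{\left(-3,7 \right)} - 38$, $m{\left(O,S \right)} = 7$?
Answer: $26463 - 93 i \sqrt{62} \approx 26463.0 - 732.28 i$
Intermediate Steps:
$F = -31$ ($F = 7 - 38 = -31$)
$A{\left(G \right)} = 3 G \left(G + \sqrt{2} \sqrt{G}\right)$ ($A{\left(G \right)} = \left(G + \sqrt{2 G}\right) \left(G + G 2\right) = \left(G + \sqrt{2} \sqrt{G}\right) \left(G + 2 G\right) = \left(G + \sqrt{2} \sqrt{G}\right) 3 G = 3 G \left(G + \sqrt{2} \sqrt{G}\right)$)
$A{\left(F \right)} - -23580 = \left(3 \left(-31\right)^{2} + 3 \sqrt{2} \left(-31\right)^{\frac{3}{2}}\right) - -23580 = \left(3 \cdot 961 + 3 \sqrt{2} \left(- 31 i \sqrt{31}\right)\right) + 23580 = \left(2883 - 93 i \sqrt{62}\right) + 23580 = 26463 - 93 i \sqrt{62}$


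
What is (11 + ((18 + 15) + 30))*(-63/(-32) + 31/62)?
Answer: 2923/16 ≈ 182.69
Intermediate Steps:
(11 + ((18 + 15) + 30))*(-63/(-32) + 31/62) = (11 + (33 + 30))*(-63*(-1/32) + 31*(1/62)) = (11 + 63)*(63/32 + 1/2) = 74*(79/32) = 2923/16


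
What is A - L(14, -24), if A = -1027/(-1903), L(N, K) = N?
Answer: -25615/1903 ≈ -13.460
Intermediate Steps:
A = 1027/1903 (A = -1027*(-1/1903) = 1027/1903 ≈ 0.53967)
A - L(14, -24) = 1027/1903 - 1*14 = 1027/1903 - 14 = -25615/1903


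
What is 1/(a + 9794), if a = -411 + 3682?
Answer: 1/13065 ≈ 7.6540e-5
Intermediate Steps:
a = 3271
1/(a + 9794) = 1/(3271 + 9794) = 1/13065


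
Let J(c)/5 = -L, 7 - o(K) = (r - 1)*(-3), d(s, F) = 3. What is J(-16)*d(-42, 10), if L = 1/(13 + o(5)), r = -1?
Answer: -15/14 ≈ -1.0714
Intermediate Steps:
o(K) = 1 (o(K) = 7 - (-1 - 1)*(-3) = 7 - (-2)*(-3) = 7 - 1*6 = 7 - 6 = 1)
L = 1/14 (L = 1/(13 + 1) = 1/14 ≈ 0.071429)
J(c) = -5/14 (J(c) = 5*(-1*1/14) = 5*(-1/14) = -5/14)
J(-16)*d(-42, 10) = -5/14*3 = -15/14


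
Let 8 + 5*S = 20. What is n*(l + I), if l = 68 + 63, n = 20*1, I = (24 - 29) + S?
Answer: 2568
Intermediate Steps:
S = 12/5 (S = -8/5 + (1/5)*20 = -8/5 + 4 = 12/5 ≈ 2.4000)
I = -13/5 (I = (24 - 29) + 12/5 = -5 + 12/5 = -13/5 ≈ -2.6000)
n = 20
l = 131
n*(l + I) = 20*(131 - 13/5) = 20*(642/5) = 2568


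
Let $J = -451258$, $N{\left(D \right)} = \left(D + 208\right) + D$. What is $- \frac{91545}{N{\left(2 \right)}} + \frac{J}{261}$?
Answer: $- \frac{119559941}{55332} \approx -2160.8$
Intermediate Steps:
$N{\left(D \right)} = 208 + 2 D$ ($N{\left(D \right)} = \left(208 + D\right) + D = 208 + 2 D$)
$- \frac{91545}{N{\left(2 \right)}} + \frac{J}{261} = - \frac{91545}{208 + 2 \cdot 2} - \frac{451258}{261} = - \frac{91545}{208 + 4} - \frac{451258}{261} = - \frac{91545}{212} - \frac{451258}{261} = - \frac{119559941}{55332}$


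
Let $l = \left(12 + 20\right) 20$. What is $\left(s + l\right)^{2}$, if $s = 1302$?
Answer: $3771364$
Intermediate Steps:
$l = 640$ ($l = 32 \cdot 20 = 640$)
$\left(s + l\right)^{2} = \left(1302 + 640\right)^{2} = 1942^{2} = 3771364$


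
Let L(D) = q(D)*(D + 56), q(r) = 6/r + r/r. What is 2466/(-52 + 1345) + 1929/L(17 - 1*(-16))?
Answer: 10096443/498667 ≈ 20.247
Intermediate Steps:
q(r) = 1 + 6/r (q(r) = 6/r + 1 = 1 + 6/r)
L(D) = (6 + D)*(56 + D)/D (L(D) = ((6 + D)/D)*(D + 56) = ((6 + D)/D)*(56 + D) = (6 + D)*(56 + D)/D)
2466/(-52 + 1345) + 1929/L(17 - 1*(-16)) = 2466/(-52 + 1345) + 1929/(62 + (17 - 1*(-16)) + 336/(17 - 1*(-16))) = 2466/1293 + 1929/(62 + (17 + 16) + 336/(17 + 16)) = 2466*(1/1293) + 1929/(62 + 33 + 336/33) = 822/431 + 1929/(62 + 33 + 336*(1/33)) = 822/431 + 1929/(62 + 33 + 112/11) = 822/431 + 1929/(1157/11) = 822/431 + 1929*(11/1157) = 822/431 + 21219/1157 = 10096443/498667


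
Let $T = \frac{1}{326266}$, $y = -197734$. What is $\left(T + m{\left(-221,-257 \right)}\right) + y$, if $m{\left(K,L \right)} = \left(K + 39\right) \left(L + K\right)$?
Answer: $- \frac{36130044307}{326266} \approx -1.1074 \cdot 10^{5}$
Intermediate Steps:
$T = \frac{1}{326266} \approx 3.065 \cdot 10^{-6}$
$m{\left(K,L \right)} = \left(39 + K\right) \left(K + L\right)$
$\left(T + m{\left(-221,-257 \right)}\right) + y = \left(\frac{1}{326266} + \left(\left(-221\right)^{2} + 39 \left(-221\right) + 39 \left(-257\right) - -56797\right)\right) - 197734 = \left(\frac{1}{326266} + \left(48841 - 8619 - 10023 + 56797\right)\right) - 197734 = \left(\frac{1}{326266} + 86996\right) - 197734 = \frac{28383836937}{326266} - 197734 = - \frac{36130044307}{326266}$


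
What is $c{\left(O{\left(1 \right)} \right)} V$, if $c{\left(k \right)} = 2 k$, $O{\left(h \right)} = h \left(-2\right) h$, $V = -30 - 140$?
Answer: $680$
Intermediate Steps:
$V = -170$ ($V = -30 - 140 = -170$)
$O{\left(h \right)} = - 2 h^{2}$ ($O{\left(h \right)} = - 2 h h = - 2 h^{2}$)
$c{\left(O{\left(1 \right)} \right)} V = 2 \left(- 2 \cdot 1^{2}\right) \left(-170\right) = 2 \left(\left(-2\right) 1\right) \left(-170\right) = 2 \left(-2\right) \left(-170\right) = \left(-4\right) \left(-170\right) = 680$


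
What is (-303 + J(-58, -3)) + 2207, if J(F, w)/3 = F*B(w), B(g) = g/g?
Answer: 1730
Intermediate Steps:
B(g) = 1
J(F, w) = 3*F (J(F, w) = 3*(F*1) = 3*F)
(-303 + J(-58, -3)) + 2207 = (-303 + 3*(-58)) + 2207 = (-303 - 174) + 2207 = -477 + 2207 = 1730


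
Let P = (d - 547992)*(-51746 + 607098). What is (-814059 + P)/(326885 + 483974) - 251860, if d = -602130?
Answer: -842946314743/810859 ≈ -1.0396e+6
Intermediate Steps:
P = -638722552944 (P = (-602130 - 547992)*(-51746 + 607098) = -1150122*555352 = -638722552944)
(-814059 + P)/(326885 + 483974) - 251860 = (-814059 - 638722552944)/(326885 + 483974) - 251860 = -638723367003/810859 - 251860 = -842946314743/810859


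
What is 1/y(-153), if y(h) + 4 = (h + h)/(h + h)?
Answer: -⅓ ≈ -0.33333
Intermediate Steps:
y(h) = -3 (y(h) = -4 + (h + h)/(h + h) = -4 + (2*h)/((2*h)) = -4 + (2*h)*(1/(2*h)) = -4 + 1 = -3)
1/y(-153) = 1/(-3) = -⅓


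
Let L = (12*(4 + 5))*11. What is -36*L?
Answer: -42768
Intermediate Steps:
L = 1188 (L = (12*9)*11 = 108*11 = 1188)
-36*L = -36*1188 = -42768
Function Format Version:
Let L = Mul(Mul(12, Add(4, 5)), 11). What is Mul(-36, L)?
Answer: -42768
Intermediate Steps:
L = 1188 (L = Mul(Mul(12, 9), 11) = Mul(108, 11) = 1188)
Mul(-36, L) = Mul(-36, 1188) = -42768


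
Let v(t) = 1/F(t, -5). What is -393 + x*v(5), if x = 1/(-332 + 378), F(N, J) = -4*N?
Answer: -361561/920 ≈ -393.00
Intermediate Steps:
x = 1/46 ≈ 0.021739
v(t) = -1/(4*t) (v(t) = 1/(-4*t) = -1/(4*t))
-393 + x*v(5) = -393 + (-1/4/5)/46 = -393 + (-1/4*1/5)/46 = -393 + (1/46)*(-1/20) = -393 - 1/920 = -361561/920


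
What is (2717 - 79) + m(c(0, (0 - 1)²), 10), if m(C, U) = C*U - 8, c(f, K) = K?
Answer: 2640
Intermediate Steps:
m(C, U) = -8 + C*U
(2717 - 79) + m(c(0, (0 - 1)²), 10) = (2717 - 79) + (-8 + (0 - 1)²*10) = 2638 + (-8 + (-1)²*10) = 2638 + (-8 + 1*10) = 2638 + (-8 + 10) = 2638 + 2 = 2640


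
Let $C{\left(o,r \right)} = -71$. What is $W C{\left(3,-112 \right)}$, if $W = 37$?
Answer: $-2627$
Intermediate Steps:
$W C{\left(3,-112 \right)} = 37 \left(-71\right) = -2627$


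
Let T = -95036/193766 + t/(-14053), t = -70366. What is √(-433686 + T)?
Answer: I*√803903887607858962079610/1361496799 ≈ 658.54*I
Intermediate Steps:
T = 6149498724/1361496799 (T = -95036/193766 - 70366/(-14053) = -95036*1/193766 - 70366*(-1/14053) = -47518/96883 + 70366/14053 = 6149498724/1361496799 ≈ 4.5167)
√(-433686 + T) = √(-433686 + 6149498724/1361496799) = √(-590455951272390/1361496799) = I*√803903887607858962079610/1361496799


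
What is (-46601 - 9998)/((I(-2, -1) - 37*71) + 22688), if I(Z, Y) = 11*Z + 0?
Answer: -56599/20039 ≈ -2.8244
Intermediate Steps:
I(Z, Y) = 11*Z
(-46601 - 9998)/((I(-2, -1) - 37*71) + 22688) = (-46601 - 9998)/((11*(-2) - 37*71) + 22688) = -56599/((-22 - 2627) + 22688) = -56599/(-2649 + 22688) = -56599/20039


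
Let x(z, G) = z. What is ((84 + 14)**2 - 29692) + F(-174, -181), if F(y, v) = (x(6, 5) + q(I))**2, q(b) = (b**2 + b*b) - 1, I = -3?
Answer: -19559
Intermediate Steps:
q(b) = -1 + 2*b**2 (q(b) = (b**2 + b**2) - 1 = 2*b**2 - 1 = -1 + 2*b**2)
F(y, v) = 529 (F(y, v) = (6 + (-1 + 2*(-3)**2))**2 = (6 + (-1 + 2*9))**2 = (6 + (-1 + 18))**2 = (6 + 17)**2 = 23**2 = 529)
((84 + 14)**2 - 29692) + F(-174, -181) = ((84 + 14)**2 - 29692) + 529 = (98**2 - 29692) + 529 = (9604 - 29692) + 529 = -20088 + 529 = -19559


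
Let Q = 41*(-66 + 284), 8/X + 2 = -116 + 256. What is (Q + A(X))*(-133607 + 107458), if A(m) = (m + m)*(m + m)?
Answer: -1112741460418/4761 ≈ -2.3372e+8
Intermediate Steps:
X = 4/69 (X = 8/(-2 + (-116 + 256)) = 8/(-2 + 140) = 8/138 = 8*(1/138) = 4/69 ≈ 0.057971)
Q = 8938 (Q = 41*218 = 8938)
A(m) = 4*m² (A(m) = (2*m)*(2*m) = 4*m²)
(Q + A(X))*(-133607 + 107458) = (8938 + 4*(4/69)²)*(-133607 + 107458) = (8938 + 4*(16/4761))*(-26149) = (8938 + 64/4761)*(-26149) = (42553882/4761)*(-26149) = -1112741460418/4761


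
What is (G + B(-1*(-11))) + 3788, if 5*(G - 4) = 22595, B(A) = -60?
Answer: 8251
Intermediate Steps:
G = 4523 (G = 4 + (1/5)*22595 = 4 + 4519 = 4523)
(G + B(-1*(-11))) + 3788 = (4523 - 60) + 3788 = 4463 + 3788 = 8251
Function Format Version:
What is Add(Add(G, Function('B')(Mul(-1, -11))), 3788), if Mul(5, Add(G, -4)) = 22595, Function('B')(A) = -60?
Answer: 8251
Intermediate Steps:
G = 4523 (G = Add(4, Mul(Rational(1, 5), 22595)) = Add(4, 4519) = 4523)
Add(Add(G, Function('B')(Mul(-1, -11))), 3788) = Add(Add(4523, -60), 3788) = Add(4463, 3788) = 8251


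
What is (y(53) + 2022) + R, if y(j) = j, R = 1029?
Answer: 3104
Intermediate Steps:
(y(53) + 2022) + R = (53 + 2022) + 1029 = 2075 + 1029 = 3104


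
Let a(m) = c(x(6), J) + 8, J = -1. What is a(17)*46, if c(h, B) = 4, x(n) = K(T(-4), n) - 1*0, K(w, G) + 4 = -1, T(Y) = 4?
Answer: 552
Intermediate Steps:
K(w, G) = -5 (K(w, G) = -4 - 1 = -5)
x(n) = -5 (x(n) = -5 - 1*0 = -5 + 0 = -5)
a(m) = 12 (a(m) = 4 + 8 = 12)
a(17)*46 = 12*46 = 552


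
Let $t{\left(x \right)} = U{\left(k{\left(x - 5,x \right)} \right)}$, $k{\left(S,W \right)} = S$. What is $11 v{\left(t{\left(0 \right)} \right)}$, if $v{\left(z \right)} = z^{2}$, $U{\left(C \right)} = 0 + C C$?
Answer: $6875$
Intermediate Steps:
$U{\left(C \right)} = C^{2}$ ($U{\left(C \right)} = 0 + C^{2} = C^{2}$)
$t{\left(x \right)} = \left(-5 + x\right)^{2}$ ($t{\left(x \right)} = \left(x - 5\right)^{2} = \left(-5 + x\right)^{2}$)
$11 v{\left(t{\left(0 \right)} \right)} = 11 \left(\left(-5 + 0\right)^{2}\right)^{2} = 11 \left(\left(-5\right)^{2}\right)^{2} = 11 \cdot 25^{2} = 11 \cdot 625 = 6875$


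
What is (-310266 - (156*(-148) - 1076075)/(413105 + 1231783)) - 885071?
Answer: -1966194388093/1644888 ≈ -1.1953e+6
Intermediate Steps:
(-310266 - (156*(-148) - 1076075)/(413105 + 1231783)) - 885071 = (-310266 - (-23088 - 1076075)/1644888) - 885071 = (-310266 - (-1099163)/1644888) - 885071 = (-310266 - 1*(-1099163/1644888)) - 885071 = (-310266 + 1099163/1644888) - 885071 = -510351721045/1644888 - 885071 = -1966194388093/1644888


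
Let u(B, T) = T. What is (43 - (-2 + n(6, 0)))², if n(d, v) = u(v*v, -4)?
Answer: 2401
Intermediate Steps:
n(d, v) = -4
(43 - (-2 + n(6, 0)))² = (43 - (-2 - 4))² = (43 - 1*(-6))² = (43 + 6)² = 49² = 2401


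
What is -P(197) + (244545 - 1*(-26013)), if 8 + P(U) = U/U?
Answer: 270565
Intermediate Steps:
P(U) = -7 (P(U) = -8 + U/U = -8 + 1 = -7)
-P(197) + (244545 - 1*(-26013)) = -1*(-7) + (244545 - 1*(-26013)) = 7 + (244545 + 26013) = 7 + 270558 = 270565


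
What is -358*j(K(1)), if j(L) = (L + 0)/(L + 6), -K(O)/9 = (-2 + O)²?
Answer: -1074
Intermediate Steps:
K(O) = -9*(-2 + O)²
j(L) = L/(6 + L)
-358*j(K(1)) = -358*(-9*(-2 + 1)²)/(6 - 9*(-2 + 1)²) = -358*(-9*(-1)²)/(6 - 9*(-1)²) = -358*(-9*1)/(6 - 9*1) = -(-3222)/(6 - 9) = -(-3222)/(-3) = -(-3222)*(-1)/3 = -358*3 = -1074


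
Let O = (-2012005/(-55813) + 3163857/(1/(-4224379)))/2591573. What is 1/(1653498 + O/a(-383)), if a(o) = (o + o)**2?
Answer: 581304248453314/961180302899311238243 ≈ 6.0478e-7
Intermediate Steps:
O = -10218619493108258/1981417313 (O = (-2012005*(-1/55813) + 3163857/(-1/4224379))*(1/2591573) = (2012005/55813 + 3163857*(-4224379))*(1/2591573) = (2012005/55813 - 13365331069803)*(1/2591573) = -745959222996902834/55813*1/2591573 = -10218619493108258/1981417313 ≈ -5.1572e+6)
a(o) = 4*o**2 (a(o) = (2*o)**2 = 4*o**2)
1/(1653498 + O/a(-383)) = 1/(1653498 - 10218619493108258/(1981417313*(4*(-383)**2))) = 1/(1653498 - 10218619493108258/(1981417313*(4*146689))) = 1/(1653498 - 10218619493108258/1981417313/586756) = 1/(1653498 - 10218619493108258/1981417313*1/586756) = 1/(1653498 - 5109309746554129/581304248453314) = 1/(961180302899311238243/581304248453314) = 581304248453314/961180302899311238243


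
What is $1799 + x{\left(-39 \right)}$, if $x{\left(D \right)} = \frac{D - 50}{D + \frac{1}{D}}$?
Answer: $\frac{2741549}{1522} \approx 1801.3$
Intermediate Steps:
$x{\left(D \right)} = \frac{-50 + D}{D + \frac{1}{D}}$
$1799 + x{\left(-39 \right)} = 1799 - \frac{39 \left(-50 - 39\right)}{1 + \left(-39\right)^{2}} = 1799 - 39 \frac{1}{1 + 1521} \left(-89\right) = 1799 - 39 \cdot \frac{1}{1522} \left(-89\right) = 1799 - \frac{39}{1522} \left(-89\right) = 1799 + \frac{3471}{1522} = \frac{2741549}{1522}$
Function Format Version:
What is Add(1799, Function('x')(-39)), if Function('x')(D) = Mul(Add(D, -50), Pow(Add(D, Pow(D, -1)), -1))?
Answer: Rational(2741549, 1522) ≈ 1801.3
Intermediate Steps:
Function('x')(D) = Mul(Pow(Add(D, Pow(D, -1)), -1), Add(-50, D)) (Function('x')(D) = Mul(Add(-50, D), Pow(Add(D, Pow(D, -1)), -1)) = Mul(Pow(Add(D, Pow(D, -1)), -1), Add(-50, D)))
Add(1799, Function('x')(-39)) = Add(1799, Mul(-39, Pow(Add(1, Pow(-39, 2)), -1), Add(-50, -39))) = Add(1799, Mul(-39, Pow(Add(1, 1521), -1), -89)) = Add(1799, Mul(-39, Pow(1522, -1), -89)) = Add(1799, Mul(-39, Rational(1, 1522), -89)) = Add(1799, Rational(3471, 1522)) = Rational(2741549, 1522)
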